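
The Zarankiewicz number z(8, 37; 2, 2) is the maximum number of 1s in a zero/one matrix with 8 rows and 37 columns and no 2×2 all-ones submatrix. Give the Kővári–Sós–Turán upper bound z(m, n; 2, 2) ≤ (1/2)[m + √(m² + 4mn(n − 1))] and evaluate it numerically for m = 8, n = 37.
z(8, 37; 2, 2) ≤ (1/2)[8 + √(8² + 4·8·37·36)] = (1/2)[8 + √42688] = 107.3054

Kővári–Sós–Turán: let r_1, ..., r_8 be the row sums and z = Σ r_i the total number of 1s. Each pair of columns can share at most one row with both entries 1 (else a 2×2 all-ones block appears), so Σ_i C(r_i, 2) ≤ C(37, 2) = 666. By convexity Σ_i C(r_i, 2) ≥ 8·C(z/8, 2) = z(z − 8)/(2·8), giving z² − 8z − 8·37·36 ≤ 0 and hence z ≤ (1/2)[8 + √(64 + 4·10656)] = (1/2)[8 + √42688] ≈ (1/2)(8 + 206.6107) = 107.3054.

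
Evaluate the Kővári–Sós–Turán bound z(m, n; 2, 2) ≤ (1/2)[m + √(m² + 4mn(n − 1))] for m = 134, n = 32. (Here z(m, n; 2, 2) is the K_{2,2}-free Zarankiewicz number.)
z(134, 32; 2, 2) ≤ (1/2)[134 + √(134² + 4·134·32·31)] = (1/2)[134 + √549668] = 437.698

Kővári–Sós–Turán: let r_1, ..., r_134 be the row sums and z = Σ r_i the total number of 1s. Each pair of columns can share at most one row with both entries 1 (else a 2×2 all-ones block appears), so Σ_i C(r_i, 2) ≤ C(32, 2) = 496. By convexity Σ_i C(r_i, 2) ≥ 134·C(z/134, 2) = z(z − 134)/(2·134), giving z² − 134z − 134·32·31 ≤ 0 and hence z ≤ (1/2)[134 + √(17956 + 4·132928)] = (1/2)[134 + √549668] ≈ (1/2)(134 + 741.396) = 437.698.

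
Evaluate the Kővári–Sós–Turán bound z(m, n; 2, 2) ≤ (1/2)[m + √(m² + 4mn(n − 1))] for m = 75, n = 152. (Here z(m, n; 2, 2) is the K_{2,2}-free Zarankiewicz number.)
z(75, 152; 2, 2) ≤ (1/2)[75 + √(75² + 4·75·152·151)] = (1/2)[75 + √6891225] = 1350.0571

Kővári–Sós–Turán: let r_1, ..., r_75 be the row sums and z = Σ r_i the total number of 1s. Each pair of columns can share at most one row with both entries 1 (else a 2×2 all-ones block appears), so Σ_i C(r_i, 2) ≤ C(152, 2) = 11476. By convexity Σ_i C(r_i, 2) ≥ 75·C(z/75, 2) = z(z − 75)/(2·75), giving z² − 75z − 75·152·151 ≤ 0 and hence z ≤ (1/2)[75 + √(5625 + 4·1721400)] = (1/2)[75 + √6891225] ≈ (1/2)(75 + 2625.1143) = 1350.0571.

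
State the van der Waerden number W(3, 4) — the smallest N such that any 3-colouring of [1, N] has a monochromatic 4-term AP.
W(3, 4) = 293

This is a classical value, W(3, 4) = 293, established by combining an explicit 3-colouring of {1, ..., 292} with no monochromatic 4-AP (giving the lower bound W(3, 4) > 292) and a finite case analysis / exhaustive computer search showing every 3-colouring of {1, ..., 293} has such an AP.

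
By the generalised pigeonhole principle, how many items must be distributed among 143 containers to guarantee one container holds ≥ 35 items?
n = (35 − 1)·143 + 1 = 4863

By the generalised pigeonhole principle, to guarantee some box contains ≥ r objects we need more than (r − 1) · k objects total. Threshold: n = (r − 1) · k + 1. With r = 35 and k = 143: n = 34 · 143 + 1 = 4862 + 1 = 4863. For n = 4862 = 34 · 143, we can put exactly 34 objects in every box, avoiding 35 in any single one — so 4863 is tight.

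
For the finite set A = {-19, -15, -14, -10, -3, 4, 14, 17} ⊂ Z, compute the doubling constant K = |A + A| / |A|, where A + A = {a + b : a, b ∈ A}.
K = |A + A| / |A| = 34/8 = 17/4

Enumerate A + A = {a + b : a, b ∈ A}. With |A| = 8, there are |A|^2 = 64 ordered sum pairs; collecting distinct values, A + A = {-38, -34, -33, -30, -29, -28, -25, -24, -22, -20, -18, -17, -15, -13, -11, -10, -6, -5, -2, -1, 0, 1, 2, 3, 4, 7, 8, 11, 14, 18, 21, 28, 31, 34}, so |A + A| = 34. Thus K = 34/8 = 17/4. For comparison, the minimum possible |A + A| over all 8-element sets is 2·8 − 1 = 15 (so min K = 15/8), attained only by arithmetic progressions.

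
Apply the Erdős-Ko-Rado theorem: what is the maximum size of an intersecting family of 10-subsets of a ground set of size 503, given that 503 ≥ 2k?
max |F| = C(502, 9) = 5190969963578756500

The Erdős-Ko-Rado theorem states: for n ≥ 2k, an intersecting family of k-subsets of an n-element set has size at most C(n − 1, k − 1), with equality for 'star' families {A ⊆ [n] : |A| = k, i ∈ A} (fix an element i). For n = 503, k = 10: C(502, 9) = 5190969963578756500.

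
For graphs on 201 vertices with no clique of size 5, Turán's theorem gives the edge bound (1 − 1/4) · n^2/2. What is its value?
Turán density bound = (3/4) · 201^2/2 = 121203/8 ≈ 15150.375

Turán's theorem: ex(n, K_{r+1}) is achieved by the complete r-partite Turán graph T(n, r) with parts as balanced as possible, and is at most (1 − 1/r) · n^2/2. For r = 4, n = 201: the density bound is (3/4) · 40401/2 = 121203/8 ≈ 15150.375. The integer-valued extremum is e(T(201, 4)) = 15150, which is strictly less than the density bound 121203/8 since 4 ∤ 201 (the parts of T(201, 4) cannot all be equal).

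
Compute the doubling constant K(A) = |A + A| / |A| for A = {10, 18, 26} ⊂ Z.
K = |A + A| / |A| = 5/3

Enumerate A + A = {a + b : a, b ∈ A}. With |A| = 3, there are |A|^2 = 9 ordered sum pairs; collecting distinct values, A + A = {20, 28, 36, 44, 52}, so |A + A| = 5. Thus K = 5/3. Here |A + A| = 2|A| − 1 = 5, the minimum possible — so K = 5/3 is minimal, which holds iff A is an arithmetic progression.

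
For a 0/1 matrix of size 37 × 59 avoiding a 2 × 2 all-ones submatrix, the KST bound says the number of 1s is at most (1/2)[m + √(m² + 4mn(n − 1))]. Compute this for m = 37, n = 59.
z(37, 59; 2, 2) ≤ (1/2)[37 + √(37² + 4·37·59·58)] = (1/2)[37 + √507825] = 374.8092

Kővári–Sós–Turán: let r_1, ..., r_37 be the row sums and z = Σ r_i the total number of 1s. Each pair of columns can share at most one row with both entries 1 (else a 2×2 all-ones block appears), so Σ_i C(r_i, 2) ≤ C(59, 2) = 1711. By convexity Σ_i C(r_i, 2) ≥ 37·C(z/37, 2) = z(z − 37)/(2·37), giving z² − 37z − 37·59·58 ≤ 0 and hence z ≤ (1/2)[37 + √(1369 + 4·126614)] = (1/2)[37 + √507825] ≈ (1/2)(37 + 712.6184) = 374.8092.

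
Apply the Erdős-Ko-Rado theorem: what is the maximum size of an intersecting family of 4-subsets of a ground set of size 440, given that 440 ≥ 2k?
max |F| = C(439, 3) = 14004539

Erdős-Ko-Rado (1961): when n ≥ 2k, max |F| = C(n−1, k−1). The bound is attained by the star {A : i ∈ A} for any fixed i ∈ [n]. Here C(440−1, 4−1) = C(439, 3) = 14004539.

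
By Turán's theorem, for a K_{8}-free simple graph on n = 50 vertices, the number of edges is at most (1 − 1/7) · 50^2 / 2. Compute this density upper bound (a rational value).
Turán density bound = (6/7) · 50^2/2 = 7500/7 ≈ 1071.4286

Turán's theorem: ex(n, K_{r+1}) is achieved by the complete r-partite Turán graph T(n, r) with parts as balanced as possible, and is at most (1 − 1/r) · n^2/2. For r = 7, n = 50: the density bound is (6/7) · 2500/2 = 7500/7 ≈ 1071.4286. The integer-valued extremum is e(T(50, 7)) = 1071, which is strictly less than the density bound 7500/7 since 7 ∤ 50 (the parts of T(50, 7) cannot all be equal).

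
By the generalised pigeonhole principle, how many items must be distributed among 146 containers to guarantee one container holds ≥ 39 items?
n = (39 − 1)·146 + 1 = 5549

By the generalised pigeonhole principle, to guarantee some box contains ≥ r objects we need more than (r − 1) · k objects total. Threshold: n = (r − 1) · k + 1. With r = 39 and k = 146: n = 38 · 146 + 1 = 5548 + 1 = 5549. For n = 5548 = 38 · 146, we can put exactly 38 objects in every box, avoiding 39 in any single one — so 5549 is tight.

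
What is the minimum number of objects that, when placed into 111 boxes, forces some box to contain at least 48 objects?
n = (48 − 1)·111 + 1 = 5218

By the generalised pigeonhole principle, to guarantee some box contains ≥ r objects we need more than (r − 1) · k objects total. Threshold: n = (r − 1) · k + 1. With r = 48 and k = 111: n = 47 · 111 + 1 = 5217 + 1 = 5218. For n = 5217 = 47 · 111, we can put exactly 47 objects in every box, avoiding 48 in any single one — so 5218 is tight.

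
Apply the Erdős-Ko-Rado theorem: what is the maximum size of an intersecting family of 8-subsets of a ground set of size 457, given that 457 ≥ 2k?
max |F| = C(456, 7) = 776653400694600

The Erdős-Ko-Rado theorem states: for n ≥ 2k, an intersecting family of k-subsets of an n-element set has size at most C(n − 1, k − 1), with equality for 'star' families {A ⊆ [n] : |A| = k, i ∈ A} (fix an element i). For n = 457, k = 8: C(456, 7) = 776653400694600.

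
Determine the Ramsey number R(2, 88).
R(2, 88) = 88

R(2, k) = k for all k ≥ 2: in a 2-colouring of K_k, either some edge is red (a red K_2) or all edges are blue (a blue K_k). And K_{87} coloured all-blue has no blue K_88, so R(2, 88) > 87. Hence R(2, 88) = 88.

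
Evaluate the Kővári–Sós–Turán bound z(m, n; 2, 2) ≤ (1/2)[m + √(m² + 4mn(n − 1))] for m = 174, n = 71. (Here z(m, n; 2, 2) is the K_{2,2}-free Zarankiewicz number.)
z(174, 71; 2, 2) ≤ (1/2)[174 + √(174² + 4·174·71·70)] = (1/2)[174 + √3489396] = 1020.9963

Kővári–Sós–Turán: let r_1, ..., r_174 be the row sums and z = Σ r_i the total number of 1s. Each pair of columns can share at most one row with both entries 1 (else a 2×2 all-ones block appears), so Σ_i C(r_i, 2) ≤ C(71, 2) = 2485. By convexity Σ_i C(r_i, 2) ≥ 174·C(z/174, 2) = z(z − 174)/(2·174), giving z² − 174z − 174·71·70 ≤ 0 and hence z ≤ (1/2)[174 + √(30276 + 4·864780)] = (1/2)[174 + √3489396] ≈ (1/2)(174 + 1867.9925) = 1020.9963.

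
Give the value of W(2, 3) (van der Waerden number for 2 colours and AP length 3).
W(2, 3) = 9

Lower bound: the 2-colouring RRBBRRBB of {1, ..., 8} (R at positions {1, 2, 5, 6}, B at {3, 4, 7, 8}) contains no monochromatic 3-term AP, so W(2, 3) > 8. Upper bound: a case analysis on any 2-colouring of {1, ..., 9} forces such an AP. Hence W(2, 3) = 9.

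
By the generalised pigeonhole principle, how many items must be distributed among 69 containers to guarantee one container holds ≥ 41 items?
n = (41 − 1)·69 + 1 = 2761

By the generalised pigeonhole principle, to guarantee some box contains ≥ r objects we need more than (r − 1) · k objects total. Threshold: n = (r − 1) · k + 1. With r = 41 and k = 69: n = 40 · 69 + 1 = 2760 + 1 = 2761. For n = 2760 = 40 · 69, we can put exactly 40 objects in every box, avoiding 41 in any single one — so 2761 is tight.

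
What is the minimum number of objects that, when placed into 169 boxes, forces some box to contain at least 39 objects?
n = (39 − 1)·169 + 1 = 6423

By the generalised pigeonhole principle, to guarantee some box contains ≥ r objects we need more than (r − 1) · k objects total. Threshold: n = (r − 1) · k + 1. With r = 39 and k = 169: n = 38 · 169 + 1 = 6422 + 1 = 6423. For n = 6422 = 38 · 169, we can put exactly 38 objects in every box, avoiding 39 in any single one — so 6423 is tight.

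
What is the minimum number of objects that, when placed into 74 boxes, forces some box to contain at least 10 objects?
n = (10 − 1)·74 + 1 = 667

By the generalised pigeonhole principle, to guarantee some box contains ≥ r objects we need more than (r − 1) · k objects total. Threshold: n = (r − 1) · k + 1. With r = 10 and k = 74: n = 9 · 74 + 1 = 666 + 1 = 667. For n = 666 = 9 · 74, we can put exactly 9 objects in every box, avoiding 10 in any single one — so 667 is tight.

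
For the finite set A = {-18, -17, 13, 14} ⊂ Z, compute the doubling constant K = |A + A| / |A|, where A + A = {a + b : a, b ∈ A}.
K = |A + A| / |A| = 9/4

Enumerate A + A = {a + b : a, b ∈ A}. With |A| = 4, there are |A|^2 = 16 ordered sum pairs; collecting distinct values, A + A = {-36, -35, -34, -5, -4, -3, 26, 27, 28}, so |A + A| = 9. Thus K = 9/4. For comparison, the minimum possible |A + A| over all 4-element sets is 2·4 − 1 = 7 (so min K = 7/4), attained only by arithmetic progressions.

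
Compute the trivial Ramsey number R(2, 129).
R(2, 129) = 129

R(2, k) = k for all k ≥ 2: in a 2-colouring of K_k, either some edge is red (a red K_2) or all edges are blue (a blue K_k). And K_{128} coloured all-blue has no blue K_129, so R(2, 129) > 128. Hence R(2, 129) = 129.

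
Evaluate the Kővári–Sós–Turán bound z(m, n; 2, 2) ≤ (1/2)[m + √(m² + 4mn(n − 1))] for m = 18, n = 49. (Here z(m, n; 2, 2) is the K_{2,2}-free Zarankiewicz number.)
z(18, 49; 2, 2) ≤ (1/2)[18 + √(18² + 4·18·49·48)] = (1/2)[18 + √169668] = 214.9539

Kővári–Sós–Turán: let r_1, ..., r_18 be the row sums and z = Σ r_i the total number of 1s. Each pair of columns can share at most one row with both entries 1 (else a 2×2 all-ones block appears), so Σ_i C(r_i, 2) ≤ C(49, 2) = 1176. By convexity Σ_i C(r_i, 2) ≥ 18·C(z/18, 2) = z(z − 18)/(2·18), giving z² − 18z − 18·49·48 ≤ 0 and hence z ≤ (1/2)[18 + √(324 + 4·42336)] = (1/2)[18 + √169668] ≈ (1/2)(18 + 411.9078) = 214.9539.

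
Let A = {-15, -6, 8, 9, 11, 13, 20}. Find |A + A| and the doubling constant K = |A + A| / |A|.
K = |A + A| / |A| = 26/7

Enumerate A + A = {a + b : a, b ∈ A}. With |A| = 7, there are |A|^2 = 49 ordered sum pairs; collecting distinct values, A + A = {-30, -21, -12, -7, -6, -4, -2, 2, 3, 5, 7, 14, 16, 17, 18, 19, 20, 21, 22, 24, 26, 28, 29, 31, 33, 40}, so |A + A| = 26. Thus K = 26/7. For comparison, the minimum possible |A + A| over all 7-element sets is 2·7 − 1 = 13 (so min K = 13/7), attained only by arithmetic progressions.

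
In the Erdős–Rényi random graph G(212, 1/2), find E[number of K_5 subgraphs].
E[# K_5] = C(212, 5) · (1/2)^C(5, 2) = 3403031632 / 2^10 = 212689477/64 = 3323273.078125

For each 5-subset S of vertices (there are C(212, 5) = 3403031632 such S), let X_S = 1 if S induces a K_5 (all C(5, 2) = 10 edges present). Then P(X_S = 1) = (1/2)^10 = 1/1024. By linearity of expectation, E[# K_5] = C(212, 5) · (1/2)^10 = 3403031632 / 1024 = 212689477/64 = 3323273.078125.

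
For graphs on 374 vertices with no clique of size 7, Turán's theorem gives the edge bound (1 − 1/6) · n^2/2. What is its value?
Turán density bound = (5/6) · 374^2/2 = 174845/3 ≈ 58281.6667

Turán's theorem: ex(n, K_{r+1}) is achieved by the complete r-partite Turán graph T(n, r) with parts as balanced as possible, and is at most (1 − 1/r) · n^2/2. For r = 6, n = 374: the density bound is (5/6) · 139876/2 = 174845/3 ≈ 58281.6667. The integer-valued extremum is e(T(374, 6)) = 58281, which is strictly less than the density bound 174845/3 since 6 ∤ 374 (the parts of T(374, 6) cannot all be equal).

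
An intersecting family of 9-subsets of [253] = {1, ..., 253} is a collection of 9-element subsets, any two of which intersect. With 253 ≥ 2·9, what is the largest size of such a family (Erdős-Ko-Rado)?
max |F| = C(252, 8) = 360531254845125

Erdős-Ko-Rado (1961): when n ≥ 2k, max |F| = C(n−1, k−1). The bound is attained by the star {A : i ∈ A} for any fixed i ∈ [n]. Here C(253−1, 9−1) = C(252, 8) = 360531254845125.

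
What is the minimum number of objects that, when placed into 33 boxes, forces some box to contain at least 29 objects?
n = (29 − 1)·33 + 1 = 925

By the generalised pigeonhole principle, to guarantee some box contains ≥ r objects we need more than (r − 1) · k objects total. Threshold: n = (r − 1) · k + 1. With r = 29 and k = 33: n = 28 · 33 + 1 = 924 + 1 = 925. For n = 924 = 28 · 33, we can put exactly 28 objects in every box, avoiding 29 in any single one — so 925 is tight.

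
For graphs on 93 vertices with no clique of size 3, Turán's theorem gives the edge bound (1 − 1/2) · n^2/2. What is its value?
Turán density bound = (1/2) · 93^2/2 = 8649/4 ≈ 2162.25

Turán's theorem: ex(n, K_{r+1}) is achieved by the complete r-partite Turán graph T(n, r) with parts as balanced as possible, and is at most (1 − 1/r) · n^2/2. For r = 2, n = 93: the density bound is (1/2) · 8649/2 = 8649/4 ≈ 2162.25. The integer-valued extremum is e(T(93, 2)) = 2162, which is strictly less than the density bound 8649/4 since 2 ∤ 93 (the parts of T(93, 2) cannot all be equal).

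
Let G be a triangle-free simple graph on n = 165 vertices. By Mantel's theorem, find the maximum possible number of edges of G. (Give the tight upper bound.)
ex(165, K_3) = ⌊165^2/4⌋ = 6806

Mantel (1907): a triangle-free graph on n vertices has at most ⌊n^2/4⌋ edges, with equality for the complete bipartite graph K_{⌊n/2⌋, ⌈n/2⌉}. For n = 165: ⌊165^2/4⌋ = ⌊27225/4⌋ = 6806. The extremal graph is K_{82, 83}, which has 82·83 = 6806 edges.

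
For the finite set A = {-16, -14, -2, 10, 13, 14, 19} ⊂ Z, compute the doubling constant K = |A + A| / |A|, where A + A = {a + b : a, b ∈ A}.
K = |A + A| / |A| = 27/7

Enumerate A + A = {a + b : a, b ∈ A}. With |A| = 7, there are |A|^2 = 49 ordered sum pairs; collecting distinct values, A + A = {-32, -30, -28, -18, -16, -6, -4, -3, -2, -1, 0, 3, 5, 8, 11, 12, 17, 20, 23, 24, 26, 27, 28, 29, 32, 33, 38}, so |A + A| = 27. Thus K = 27/7. For comparison, the minimum possible |A + A| over all 7-element sets is 2·7 − 1 = 13 (so min K = 13/7), attained only by arithmetic progressions.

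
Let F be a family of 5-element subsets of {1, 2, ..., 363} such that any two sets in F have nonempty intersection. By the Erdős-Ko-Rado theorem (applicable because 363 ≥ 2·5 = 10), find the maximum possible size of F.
max |F| = C(362, 4) = 703722570

Erdős-Ko-Rado (1961): when n ≥ 2k, max |F| = C(n−1, k−1). The bound is attained by the star {A : i ∈ A} for any fixed i ∈ [n]. Here C(363−1, 5−1) = C(362, 4) = 703722570.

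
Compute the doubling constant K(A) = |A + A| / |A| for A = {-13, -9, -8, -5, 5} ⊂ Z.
K = |A + A| / |A| = 14/5

Enumerate A + A = {a + b : a, b ∈ A}. With |A| = 5, there are |A|^2 = 25 ordered sum pairs; collecting distinct values, A + A = {-26, -22, -21, -18, -17, -16, -14, -13, -10, -8, -4, -3, 0, 10}, so |A + A| = 14. Thus K = 14/5. For comparison, the minimum possible |A + A| over all 5-element sets is 2·5 − 1 = 9 (so min K = 9/5), attained only by arithmetic progressions.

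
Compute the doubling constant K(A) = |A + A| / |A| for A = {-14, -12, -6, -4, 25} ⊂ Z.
K = |A + A| / |A| = 14/5

Enumerate A + A = {a + b : a, b ∈ A}. With |A| = 5, there are |A|^2 = 25 ordered sum pairs; collecting distinct values, A + A = {-28, -26, -24, -20, -18, -16, -12, -10, -8, 11, 13, 19, 21, 50}, so |A + A| = 14. Thus K = 14/5. For comparison, the minimum possible |A + A| over all 5-element sets is 2·5 − 1 = 9 (so min K = 9/5), attained only by arithmetic progressions.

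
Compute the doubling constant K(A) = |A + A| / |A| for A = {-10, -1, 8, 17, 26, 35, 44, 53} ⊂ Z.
K = |A + A| / |A| = 15/8

Enumerate A + A = {a + b : a, b ∈ A}. With |A| = 8, there are |A|^2 = 64 ordered sum pairs; collecting distinct values, A + A = {-20, -11, -2, 7, 16, 25, 34, 43, 52, 61, 70, 79, 88, 97, 106}, so |A + A| = 15. Thus K = 15/8. Here |A + A| = 2|A| − 1 = 15, the minimum possible — so K = 15/8 is minimal, which holds iff A is an arithmetic progression.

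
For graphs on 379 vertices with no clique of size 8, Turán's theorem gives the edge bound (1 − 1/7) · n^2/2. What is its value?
Turán density bound = (6/7) · 379^2/2 = 430923/7 ≈ 61560.4286

Turán's theorem: ex(n, K_{r+1}) is achieved by the complete r-partite Turán graph T(n, r) with parts as balanced as possible, and is at most (1 − 1/r) · n^2/2. For r = 7, n = 379: the density bound is (6/7) · 143641/2 = 430923/7 ≈ 61560.4286. The integer-valued extremum is e(T(379, 7)) = 61560, which is strictly less than the density bound 430923/7 since 7 ∤ 379 (the parts of T(379, 7) cannot all be equal).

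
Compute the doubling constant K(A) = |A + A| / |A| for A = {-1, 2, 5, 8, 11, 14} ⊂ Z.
K = |A + A| / |A| = 11/6

Enumerate A + A = {a + b : a, b ∈ A}. With |A| = 6, there are |A|^2 = 36 ordered sum pairs; collecting distinct values, A + A = {-2, 1, 4, 7, 10, 13, 16, 19, 22, 25, 28}, so |A + A| = 11. Thus K = 11/6. Here |A + A| = 2|A| − 1 = 11, the minimum possible — so K = 11/6 is minimal, which holds iff A is an arithmetic progression.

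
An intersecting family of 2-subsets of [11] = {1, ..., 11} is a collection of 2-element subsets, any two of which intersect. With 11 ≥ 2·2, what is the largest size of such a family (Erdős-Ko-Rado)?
max |F| = C(10, 1) = 10

Erdős-Ko-Rado (1961): when n ≥ 2k, max |F| = C(n−1, k−1). The bound is attained by the star {A : i ∈ A} for any fixed i ∈ [n]. Here C(11−1, 2−1) = C(10, 1) = 10.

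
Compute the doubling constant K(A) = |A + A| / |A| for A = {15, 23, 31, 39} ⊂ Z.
K = |A + A| / |A| = 7/4

Enumerate A + A = {a + b : a, b ∈ A}. With |A| = 4, there are |A|^2 = 16 ordered sum pairs; collecting distinct values, A + A = {30, 38, 46, 54, 62, 70, 78}, so |A + A| = 7. Thus K = 7/4. Here |A + A| = 2|A| − 1 = 7, the minimum possible — so K = 7/4 is minimal, which holds iff A is an arithmetic progression.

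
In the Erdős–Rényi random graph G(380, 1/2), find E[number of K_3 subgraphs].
E[# K_3] = C(380, 3) · (1/2)^C(3, 2) = 9073260 / 2^3 = 2268315/2 = 1134157.5

For each 3-subset S of vertices (there are C(380, 3) = 9073260 such S), let X_S = 1 if S induces a K_3 (all C(3, 2) = 3 edges present). Then P(X_S = 1) = (1/2)^3 = 1/8. By linearity of expectation, E[# K_3] = C(380, 3) · (1/2)^3 = 9073260 / 8 = 2268315/2 = 1134157.5.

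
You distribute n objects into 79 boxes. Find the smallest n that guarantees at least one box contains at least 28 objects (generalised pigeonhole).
n = (28 − 1)·79 + 1 = 2134

By the generalised pigeonhole principle, to guarantee some box contains ≥ r objects we need more than (r − 1) · k objects total. Threshold: n = (r − 1) · k + 1. With r = 28 and k = 79: n = 27 · 79 + 1 = 2133 + 1 = 2134. For n = 2133 = 27 · 79, we can put exactly 27 objects in every box, avoiding 28 in any single one — so 2134 is tight.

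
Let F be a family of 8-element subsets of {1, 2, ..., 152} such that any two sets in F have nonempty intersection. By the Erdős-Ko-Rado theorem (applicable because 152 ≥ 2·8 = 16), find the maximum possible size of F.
max |F| = C(151, 7) = 308406729925

Erdős-Ko-Rado (1961): when n ≥ 2k, max |F| = C(n−1, k−1). The bound is attained by the star {A : i ∈ A} for any fixed i ∈ [n]. Here C(152−1, 8−1) = C(151, 7) = 308406729925.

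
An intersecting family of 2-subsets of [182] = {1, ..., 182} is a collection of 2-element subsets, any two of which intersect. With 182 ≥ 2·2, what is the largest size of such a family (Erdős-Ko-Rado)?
max |F| = C(181, 1) = 181

The Erdős-Ko-Rado theorem states: for n ≥ 2k, an intersecting family of k-subsets of an n-element set has size at most C(n − 1, k − 1), with equality for 'star' families {A ⊆ [n] : |A| = k, i ∈ A} (fix an element i). For n = 182, k = 2: C(181, 1) = 181.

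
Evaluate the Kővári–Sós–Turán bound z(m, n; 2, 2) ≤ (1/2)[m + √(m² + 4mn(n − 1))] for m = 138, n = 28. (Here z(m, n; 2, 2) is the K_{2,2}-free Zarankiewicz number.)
z(138, 28; 2, 2) ≤ (1/2)[138 + √(138² + 4·138·28·27)] = (1/2)[138 + √436356] = 399.2862

Kővári–Sós–Turán: let r_1, ..., r_138 be the row sums and z = Σ r_i the total number of 1s. Each pair of columns can share at most one row with both entries 1 (else a 2×2 all-ones block appears), so Σ_i C(r_i, 2) ≤ C(28, 2) = 378. By convexity Σ_i C(r_i, 2) ≥ 138·C(z/138, 2) = z(z − 138)/(2·138), giving z² − 138z − 138·28·27 ≤ 0 and hence z ≤ (1/2)[138 + √(19044 + 4·104328)] = (1/2)[138 + √436356] ≈ (1/2)(138 + 660.5725) = 399.2862.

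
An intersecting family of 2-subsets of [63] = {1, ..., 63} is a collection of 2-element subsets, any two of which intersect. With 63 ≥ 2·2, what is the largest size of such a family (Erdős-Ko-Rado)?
max |F| = C(62, 1) = 62

The Erdős-Ko-Rado theorem states: for n ≥ 2k, an intersecting family of k-subsets of an n-element set has size at most C(n − 1, k − 1), with equality for 'star' families {A ⊆ [n] : |A| = k, i ∈ A} (fix an element i). For n = 63, k = 2: C(62, 1) = 62.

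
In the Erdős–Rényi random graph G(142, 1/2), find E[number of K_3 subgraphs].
E[# K_3] = C(142, 3) · (1/2)^C(3, 2) = 467180 / 2^3 = 116795/2 = 58397.5

For each 3-subset S of vertices (there are C(142, 3) = 467180 such S), let X_S = 1 if S induces a K_3 (all C(3, 2) = 3 edges present). Then P(X_S = 1) = (1/2)^3 = 1/8. By linearity of expectation, E[# K_3] = C(142, 3) · (1/2)^3 = 467180 / 8 = 116795/2 = 58397.5.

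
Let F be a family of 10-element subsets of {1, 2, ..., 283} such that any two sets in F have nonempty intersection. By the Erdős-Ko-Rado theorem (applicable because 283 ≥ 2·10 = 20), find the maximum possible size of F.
max |F| = C(282, 9) = 27319423696620550

Erdős-Ko-Rado (1961): when n ≥ 2k, max |F| = C(n−1, k−1). The bound is attained by the star {A : i ∈ A} for any fixed i ∈ [n]. Here C(283−1, 10−1) = C(282, 9) = 27319423696620550.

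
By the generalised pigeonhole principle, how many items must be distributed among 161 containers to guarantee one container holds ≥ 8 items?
n = (8 − 1)·161 + 1 = 1128

By the generalised pigeonhole principle, to guarantee some box contains ≥ r objects we need more than (r − 1) · k objects total. Threshold: n = (r − 1) · k + 1. With r = 8 and k = 161: n = 7 · 161 + 1 = 1127 + 1 = 1128. For n = 1127 = 7 · 161, we can put exactly 7 objects in every box, avoiding 8 in any single one — so 1128 is tight.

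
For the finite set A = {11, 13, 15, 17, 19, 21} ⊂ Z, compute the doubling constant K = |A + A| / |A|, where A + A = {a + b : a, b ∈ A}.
K = |A + A| / |A| = 11/6

Enumerate A + A = {a + b : a, b ∈ A}. With |A| = 6, there are |A|^2 = 36 ordered sum pairs; collecting distinct values, A + A = {22, 24, 26, 28, 30, 32, 34, 36, 38, 40, 42}, so |A + A| = 11. Thus K = 11/6. Here |A + A| = 2|A| − 1 = 11, the minimum possible — so K = 11/6 is minimal, which holds iff A is an arithmetic progression.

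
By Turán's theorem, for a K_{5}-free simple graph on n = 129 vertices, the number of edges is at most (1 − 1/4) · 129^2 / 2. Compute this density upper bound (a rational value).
Turán density bound = (3/4) · 129^2/2 = 49923/8 ≈ 6240.375

Turán's theorem: ex(n, K_{r+1}) is achieved by the complete r-partite Turán graph T(n, r) with parts as balanced as possible, and is at most (1 − 1/r) · n^2/2. For r = 4, n = 129: the density bound is (3/4) · 16641/2 = 49923/8 ≈ 6240.375. The integer-valued extremum is e(T(129, 4)) = 6240, which is strictly less than the density bound 49923/8 since 4 ∤ 129 (the parts of T(129, 4) cannot all be equal).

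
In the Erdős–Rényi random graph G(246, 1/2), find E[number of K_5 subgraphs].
E[# K_5] = C(246, 5) · (1/2)^C(5, 2) = 7206616494 / 2^10 = 3603308247/512 ≈ 7037711.419922

For each 5-subset S of vertices (there are C(246, 5) = 7206616494 such S), let X_S = 1 if S induces a K_5 (all C(5, 2) = 10 edges present). Then P(X_S = 1) = (1/2)^10 = 1/1024. By linearity of expectation, E[# K_5] = C(246, 5) · (1/2)^10 = 7206616494 / 1024 = 3603308247/512 ≈ 7037711.419922.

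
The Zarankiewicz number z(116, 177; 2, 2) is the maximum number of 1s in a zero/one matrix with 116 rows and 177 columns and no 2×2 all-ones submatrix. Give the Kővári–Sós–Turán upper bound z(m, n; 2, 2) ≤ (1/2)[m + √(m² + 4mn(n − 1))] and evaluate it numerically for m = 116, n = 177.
z(116, 177; 2, 2) ≤ (1/2)[116 + √(116² + 4·116·177·176)] = (1/2)[116 + √14467984] = 1959.8402

Kővári–Sós–Turán: let r_1, ..., r_116 be the row sums and z = Σ r_i the total number of 1s. Each pair of columns can share at most one row with both entries 1 (else a 2×2 all-ones block appears), so Σ_i C(r_i, 2) ≤ C(177, 2) = 15576. By convexity Σ_i C(r_i, 2) ≥ 116·C(z/116, 2) = z(z − 116)/(2·116), giving z² − 116z − 116·177·176 ≤ 0 and hence z ≤ (1/2)[116 + √(13456 + 4·3613632)] = (1/2)[116 + √14467984] ≈ (1/2)(116 + 3803.6803) = 1959.8402.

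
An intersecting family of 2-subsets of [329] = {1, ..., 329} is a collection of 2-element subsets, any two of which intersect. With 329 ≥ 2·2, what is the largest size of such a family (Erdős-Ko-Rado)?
max |F| = C(328, 1) = 328

Erdős-Ko-Rado (1961): when n ≥ 2k, max |F| = C(n−1, k−1). The bound is attained by the star {A : i ∈ A} for any fixed i ∈ [n]. Here C(329−1, 2−1) = C(328, 1) = 328.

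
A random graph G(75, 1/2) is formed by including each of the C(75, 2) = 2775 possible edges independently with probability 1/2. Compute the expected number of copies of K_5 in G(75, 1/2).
E[# K_5] = C(75, 5) · (1/2)^C(5, 2) = 17259390 / 2^10 = 8629695/512 ≈ 16854.873047

For each 5-subset S of vertices (there are C(75, 5) = 17259390 such S), let X_S = 1 if S induces a K_5 (all C(5, 2) = 10 edges present). Then P(X_S = 1) = (1/2)^10 = 1/1024. By linearity of expectation, E[# K_5] = C(75, 5) · (1/2)^10 = 17259390 / 1024 = 8629695/512 ≈ 16854.873047.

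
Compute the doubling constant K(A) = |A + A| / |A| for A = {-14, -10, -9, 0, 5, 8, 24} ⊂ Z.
K = |A + A| / |A| = 26/7

Enumerate A + A = {a + b : a, b ∈ A}. With |A| = 7, there are |A|^2 = 49 ordered sum pairs; collecting distinct values, A + A = {-28, -24, -23, -20, -19, -18, -14, -10, -9, -6, -5, -4, -2, -1, 0, 5, 8, 10, 13, 14, 15, 16, 24, 29, 32, 48}, so |A + A| = 26. Thus K = 26/7. For comparison, the minimum possible |A + A| over all 7-element sets is 2·7 − 1 = 13 (so min K = 13/7), attained only by arithmetic progressions.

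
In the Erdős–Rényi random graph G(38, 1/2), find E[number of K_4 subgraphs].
E[# K_4] = C(38, 4) · (1/2)^C(4, 2) = 73815 / 2^6 = 1153.359375

For each 4-subset S of vertices (there are C(38, 4) = 73815 such S), let X_S = 1 if S induces a K_4 (all C(4, 2) = 6 edges present). Then P(X_S = 1) = (1/2)^6 = 1/64. By linearity of expectation, E[# K_4] = C(38, 4) · (1/2)^6 = 73815 / 64 = 1153.359375.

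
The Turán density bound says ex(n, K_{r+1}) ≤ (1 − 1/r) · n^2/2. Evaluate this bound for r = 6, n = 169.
Turán density bound = (5/6) · 169^2/2 = 142805/12 ≈ 11900.4167

Turán's theorem: ex(n, K_{r+1}) is achieved by the complete r-partite Turán graph T(n, r) with parts as balanced as possible, and is at most (1 − 1/r) · n^2/2. For r = 6, n = 169: the density bound is (5/6) · 28561/2 = 142805/12 ≈ 11900.4167. The integer-valued extremum is e(T(169, 6)) = 11900, which is strictly less than the density bound 142805/12 since 6 ∤ 169 (the parts of T(169, 6) cannot all be equal).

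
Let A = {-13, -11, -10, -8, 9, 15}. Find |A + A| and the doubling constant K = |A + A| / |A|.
K = |A + A| / |A| = 20/6 = 10/3

Enumerate A + A = {a + b : a, b ∈ A}. With |A| = 6, there are |A|^2 = 36 ordered sum pairs; collecting distinct values, A + A = {-26, -24, -23, -22, -21, -20, -19, -18, -16, -4, -2, -1, 1, 2, 4, 5, 7, 18, 24, 30}, so |A + A| = 20. Thus K = 20/6 = 10/3. For comparison, the minimum possible |A + A| over all 6-element sets is 2·6 − 1 = 11 (so min K = 11/6), attained only by arithmetic progressions.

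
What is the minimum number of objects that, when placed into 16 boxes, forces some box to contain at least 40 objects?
n = (40 − 1)·16 + 1 = 625

By the generalised pigeonhole principle, to guarantee some box contains ≥ r objects we need more than (r − 1) · k objects total. Threshold: n = (r − 1) · k + 1. With r = 40 and k = 16: n = 39 · 16 + 1 = 624 + 1 = 625. For n = 624 = 39 · 16, we can put exactly 39 objects in every box, avoiding 40 in any single one — so 625 is tight.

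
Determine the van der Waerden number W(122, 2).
W(122, 2) = 122 + 1 = 123

A 2-term AP is any pair of integers, so a monochromatic 2-AP exists iff some colour is used at least twice. With 122 colours, the colouring i ↦ i on {1, ..., 122} uses each colour once, avoiding any monochromatic pair, so W(122, 2) > 122. For {1, ..., 123}, pigeonhole forces two integers of the same colour, which form a monochromatic 2-AP. Hence W(122, 2) = 123.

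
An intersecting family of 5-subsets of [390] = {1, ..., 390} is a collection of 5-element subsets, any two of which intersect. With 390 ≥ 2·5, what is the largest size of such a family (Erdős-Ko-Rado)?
max |F| = C(389, 4) = 939438501

Erdős-Ko-Rado (1961): when n ≥ 2k, max |F| = C(n−1, k−1). The bound is attained by the star {A : i ∈ A} for any fixed i ∈ [n]. Here C(390−1, 5−1) = C(389, 4) = 939438501.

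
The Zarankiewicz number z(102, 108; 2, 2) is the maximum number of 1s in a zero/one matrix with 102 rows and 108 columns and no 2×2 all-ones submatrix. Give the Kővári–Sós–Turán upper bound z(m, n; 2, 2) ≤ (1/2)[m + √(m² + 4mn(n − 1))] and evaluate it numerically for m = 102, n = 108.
z(102, 108; 2, 2) ≤ (1/2)[102 + √(102² + 4·102·108·107)] = (1/2)[102 + √4725252] = 1137.8822

Kővári–Sós–Turán: let r_1, ..., r_102 be the row sums and z = Σ r_i the total number of 1s. Each pair of columns can share at most one row with both entries 1 (else a 2×2 all-ones block appears), so Σ_i C(r_i, 2) ≤ C(108, 2) = 5778. By convexity Σ_i C(r_i, 2) ≥ 102·C(z/102, 2) = z(z − 102)/(2·102), giving z² − 102z − 102·108·107 ≤ 0 and hence z ≤ (1/2)[102 + √(10404 + 4·1178712)] = (1/2)[102 + √4725252] ≈ (1/2)(102 + 2173.7645) = 1137.8822.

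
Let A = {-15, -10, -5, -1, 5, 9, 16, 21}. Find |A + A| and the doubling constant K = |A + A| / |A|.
K = |A + A| / |A| = 30/8 = 15/4

Enumerate A + A = {a + b : a, b ∈ A}. With |A| = 8, there are |A|^2 = 64 ordered sum pairs; collecting distinct values, A + A = {-30, -25, -20, -16, -15, -11, -10, -6, -5, -2, -1, 0, 1, 4, 6, 8, 10, 11, 14, 15, 16, 18, 20, 21, 25, 26, 30, 32, 37, 42}, so |A + A| = 30. Thus K = 30/8 = 15/4. For comparison, the minimum possible |A + A| over all 8-element sets is 2·8 − 1 = 15 (so min K = 15/8), attained only by arithmetic progressions.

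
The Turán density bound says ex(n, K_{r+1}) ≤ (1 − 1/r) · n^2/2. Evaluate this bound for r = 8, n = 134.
Turán density bound = (7/8) · 134^2/2 = 31423/4 ≈ 7855.75

Turán's theorem: ex(n, K_{r+1}) is achieved by the complete r-partite Turán graph T(n, r) with parts as balanced as possible, and is at most (1 − 1/r) · n^2/2. For r = 8, n = 134: the density bound is (7/8) · 17956/2 = 31423/4 ≈ 7855.75. The integer-valued extremum is e(T(134, 8)) = 7855, which is strictly less than the density bound 31423/4 since 8 ∤ 134 (the parts of T(134, 8) cannot all be equal).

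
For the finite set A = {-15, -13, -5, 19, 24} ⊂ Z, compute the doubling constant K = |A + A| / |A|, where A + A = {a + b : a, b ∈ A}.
K = |A + A| / |A| = 15/5 = 3

Enumerate A + A = {a + b : a, b ∈ A}. With |A| = 5, there are |A|^2 = 25 ordered sum pairs; collecting distinct values, A + A = {-30, -28, -26, -20, -18, -10, 4, 6, 9, 11, 14, 19, 38, 43, 48}, so |A + A| = 15. Thus K = 15/5 = 3. For comparison, the minimum possible |A + A| over all 5-element sets is 2·5 − 1 = 9 (so min K = 9/5), attained only by arithmetic progressions.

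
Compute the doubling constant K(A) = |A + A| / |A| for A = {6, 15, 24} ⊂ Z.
K = |A + A| / |A| = 5/3

Enumerate A + A = {a + b : a, b ∈ A}. With |A| = 3, there are |A|^2 = 9 ordered sum pairs; collecting distinct values, A + A = {12, 21, 30, 39, 48}, so |A + A| = 5. Thus K = 5/3. Here |A + A| = 2|A| − 1 = 5, the minimum possible — so K = 5/3 is minimal, which holds iff A is an arithmetic progression.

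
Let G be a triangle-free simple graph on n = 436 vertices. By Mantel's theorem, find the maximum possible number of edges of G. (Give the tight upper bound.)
ex(436, K_3) = ⌊436^2/4⌋ = 47524

Mantel (1907): a triangle-free graph on n vertices has at most ⌊n^2/4⌋ edges, with equality for the complete bipartite graph K_{⌊n/2⌋, ⌈n/2⌉}. For n = 436: ⌊436^2/4⌋ = ⌊190096/4⌋ = 47524. The extremal graph is K_{218, 218}, which has 218·218 = 47524 edges.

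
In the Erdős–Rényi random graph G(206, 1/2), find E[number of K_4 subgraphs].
E[# K_4] = C(206, 4) · (1/2)^C(4, 2) = 72867865 / 2^6 = 1138560.390625

For each 4-subset S of vertices (there are C(206, 4) = 72867865 such S), let X_S = 1 if S induces a K_4 (all C(4, 2) = 6 edges present). Then P(X_S = 1) = (1/2)^6 = 1/64. By linearity of expectation, E[# K_4] = C(206, 4) · (1/2)^6 = 72867865 / 64 = 1138560.390625.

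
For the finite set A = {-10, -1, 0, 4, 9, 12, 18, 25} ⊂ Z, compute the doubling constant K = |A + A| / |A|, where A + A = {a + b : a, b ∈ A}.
K = |A + A| / |A| = 31/8

Enumerate A + A = {a + b : a, b ∈ A}. With |A| = 8, there are |A|^2 = 64 ordered sum pairs; collecting distinct values, A + A = {-20, -11, -10, -6, -2, -1, 0, 2, 3, 4, 8, 9, 11, 12, 13, 15, 16, 17, 18, 21, 22, 24, 25, 27, 29, 30, 34, 36, 37, 43, 50}, so |A + A| = 31. Thus K = 31/8. For comparison, the minimum possible |A + A| over all 8-element sets is 2·8 − 1 = 15 (so min K = 15/8), attained only by arithmetic progressions.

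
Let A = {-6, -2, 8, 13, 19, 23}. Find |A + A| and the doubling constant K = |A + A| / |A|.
K = |A + A| / |A| = 19/6

Enumerate A + A = {a + b : a, b ∈ A}. With |A| = 6, there are |A|^2 = 36 ordered sum pairs; collecting distinct values, A + A = {-12, -8, -4, 2, 6, 7, 11, 13, 16, 17, 21, 26, 27, 31, 32, 36, 38, 42, 46}, so |A + A| = 19. Thus K = 19/6. For comparison, the minimum possible |A + A| over all 6-element sets is 2·6 − 1 = 11 (so min K = 11/6), attained only by arithmetic progressions.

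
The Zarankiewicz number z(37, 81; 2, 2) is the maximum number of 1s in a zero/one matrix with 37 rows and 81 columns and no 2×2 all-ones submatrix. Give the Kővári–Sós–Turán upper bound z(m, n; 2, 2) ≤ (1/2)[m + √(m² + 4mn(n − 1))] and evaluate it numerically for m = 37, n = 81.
z(37, 81; 2, 2) ≤ (1/2)[37 + √(37² + 4·37·81·80)] = (1/2)[37 + √960409] = 508.5023

Kővári–Sós–Turán: let r_1, ..., r_37 be the row sums and z = Σ r_i the total number of 1s. Each pair of columns can share at most one row with both entries 1 (else a 2×2 all-ones block appears), so Σ_i C(r_i, 2) ≤ C(81, 2) = 3240. By convexity Σ_i C(r_i, 2) ≥ 37·C(z/37, 2) = z(z − 37)/(2·37), giving z² − 37z − 37·81·80 ≤ 0 and hence z ≤ (1/2)[37 + √(1369 + 4·239760)] = (1/2)[37 + √960409] ≈ (1/2)(37 + 980.0046) = 508.5023.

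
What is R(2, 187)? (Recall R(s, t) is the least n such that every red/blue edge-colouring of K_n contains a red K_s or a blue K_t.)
R(2, 187) = 187

R(2, k) = k for all k ≥ 2: in a 2-colouring of K_k, either some edge is red (a red K_2) or all edges are blue (a blue K_k). And K_{186} coloured all-blue has no blue K_187, so R(2, 187) > 186. Hence R(2, 187) = 187.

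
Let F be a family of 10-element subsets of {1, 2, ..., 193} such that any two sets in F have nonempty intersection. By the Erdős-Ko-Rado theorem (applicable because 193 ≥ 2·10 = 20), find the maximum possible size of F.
max |F| = C(192, 9) = 807772231738560

The Erdős-Ko-Rado theorem states: for n ≥ 2k, an intersecting family of k-subsets of an n-element set has size at most C(n − 1, k − 1), with equality for 'star' families {A ⊆ [n] : |A| = k, i ∈ A} (fix an element i). For n = 193, k = 10: C(192, 9) = 807772231738560.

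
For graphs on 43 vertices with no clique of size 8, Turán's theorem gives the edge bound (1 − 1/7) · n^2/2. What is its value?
Turán density bound = (6/7) · 43^2/2 = 5547/7 ≈ 792.4286

Turán's theorem: ex(n, K_{r+1}) is achieved by the complete r-partite Turán graph T(n, r) with parts as balanced as possible, and is at most (1 − 1/r) · n^2/2. For r = 7, n = 43: the density bound is (6/7) · 1849/2 = 5547/7 ≈ 792.4286. The integer-valued extremum is e(T(43, 7)) = 792, which is strictly less than the density bound 5547/7 since 7 ∤ 43 (the parts of T(43, 7) cannot all be equal).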